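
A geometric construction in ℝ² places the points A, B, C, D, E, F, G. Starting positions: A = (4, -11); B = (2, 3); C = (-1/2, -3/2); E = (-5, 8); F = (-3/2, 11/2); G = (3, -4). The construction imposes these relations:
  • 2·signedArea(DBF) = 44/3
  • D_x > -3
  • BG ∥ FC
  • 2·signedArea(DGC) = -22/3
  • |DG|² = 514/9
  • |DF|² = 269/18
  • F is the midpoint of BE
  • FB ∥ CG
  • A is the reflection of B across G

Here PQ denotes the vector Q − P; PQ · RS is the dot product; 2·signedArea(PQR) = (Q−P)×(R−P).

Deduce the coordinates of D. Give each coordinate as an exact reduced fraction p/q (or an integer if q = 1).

D = (-2, 5/3)

1. D_x = -2  [line -5/2·x + -7/2·y + 5/6 = 0 ∩ |DF|² = 269/18]
2. D_y = 5/3  [line -5/2·x + -7/2·y + 5/6 = 0 ∩ |DF|² = 269/18]
   → D = (-2, 5/3)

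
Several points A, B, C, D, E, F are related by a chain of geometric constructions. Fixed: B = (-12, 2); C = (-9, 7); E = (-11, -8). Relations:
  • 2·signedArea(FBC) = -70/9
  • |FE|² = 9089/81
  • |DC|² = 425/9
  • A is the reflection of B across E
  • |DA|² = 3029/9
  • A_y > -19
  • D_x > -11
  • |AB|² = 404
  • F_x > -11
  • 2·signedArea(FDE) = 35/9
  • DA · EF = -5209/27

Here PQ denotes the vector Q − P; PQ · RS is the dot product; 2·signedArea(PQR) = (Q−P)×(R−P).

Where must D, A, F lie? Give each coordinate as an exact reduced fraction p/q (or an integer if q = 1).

1. A_x = -10  [A is the reflection of B across E]
2. A_y = -18  [A is the reflection of B across E]
   → A = (-10, -18)
3. F_x = -91/9  [line -5·x + 3·y + -524/9 = 0 ∩ |FE|² = 9089/81]
4. F_y = 23/9  [line -5·x + 3·y + -524/9 = 0 ∩ |FE|² = 9089/81]
   → F = (-91/9, 23/9)
5. D_x = -32/3  [DA · EF = -5209/27 ∩ 2·signedArea(FDE) = 35/9]
6. D_y = 1/3  [DA · EF = -5209/27 ∩ 2·signedArea(FDE) = 35/9]
   → D = (-32/3, 1/3)

A = (-10, -18)
D = (-32/3, 1/3)
F = (-91/9, 23/9)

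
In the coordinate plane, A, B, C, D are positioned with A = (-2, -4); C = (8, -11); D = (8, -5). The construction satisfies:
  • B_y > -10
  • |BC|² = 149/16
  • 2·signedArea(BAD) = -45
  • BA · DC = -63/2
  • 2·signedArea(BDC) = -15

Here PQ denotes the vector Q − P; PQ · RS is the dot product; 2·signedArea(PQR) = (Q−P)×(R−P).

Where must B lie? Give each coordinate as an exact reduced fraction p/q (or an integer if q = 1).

B = (11/2, -37/4)

1. B_x = 11/2  [2·signedArea(BDC) = -15 ∩ 2·signedArea(BAD) = -45]
2. B_y = -37/4  [2·signedArea(BDC) = -15 ∩ 2·signedArea(BAD) = -45]
   → B = (11/2, -37/4)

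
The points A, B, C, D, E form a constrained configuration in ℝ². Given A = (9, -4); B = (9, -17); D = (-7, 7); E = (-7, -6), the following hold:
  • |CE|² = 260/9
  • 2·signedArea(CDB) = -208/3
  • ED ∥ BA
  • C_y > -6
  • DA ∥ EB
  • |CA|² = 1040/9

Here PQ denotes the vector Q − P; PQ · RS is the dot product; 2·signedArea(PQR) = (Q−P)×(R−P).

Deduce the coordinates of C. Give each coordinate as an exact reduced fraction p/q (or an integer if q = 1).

1. C_x = -5/3  [line 24·x + 16·y + 376/3 = 0 ∩ |CA|² = 1040/9]
2. C_y = -16/3  [line 24·x + 16·y + 376/3 = 0 ∩ |CA|² = 1040/9]
   → C = (-5/3, -16/3)

C = (-5/3, -16/3)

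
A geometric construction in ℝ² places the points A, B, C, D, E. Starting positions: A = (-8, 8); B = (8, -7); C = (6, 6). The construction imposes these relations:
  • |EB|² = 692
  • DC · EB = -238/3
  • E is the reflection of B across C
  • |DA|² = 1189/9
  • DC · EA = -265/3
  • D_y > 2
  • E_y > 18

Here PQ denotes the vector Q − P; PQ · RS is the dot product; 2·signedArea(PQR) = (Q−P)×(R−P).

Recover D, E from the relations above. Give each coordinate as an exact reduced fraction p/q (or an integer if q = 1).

1. E_x = 4  [E is the reflection of B across C]
2. E_y = 19  [E is the reflection of B across C]
   → E = (4, 19)
3. D_x = 2  [DC · EA = -265/3 ∩ DC · EB = -238/3]
4. D_y = 7/3  [DC · EA = -265/3 ∩ DC · EB = -238/3]
   → D = (2, 7/3)

D = (2, 7/3)
E = (4, 19)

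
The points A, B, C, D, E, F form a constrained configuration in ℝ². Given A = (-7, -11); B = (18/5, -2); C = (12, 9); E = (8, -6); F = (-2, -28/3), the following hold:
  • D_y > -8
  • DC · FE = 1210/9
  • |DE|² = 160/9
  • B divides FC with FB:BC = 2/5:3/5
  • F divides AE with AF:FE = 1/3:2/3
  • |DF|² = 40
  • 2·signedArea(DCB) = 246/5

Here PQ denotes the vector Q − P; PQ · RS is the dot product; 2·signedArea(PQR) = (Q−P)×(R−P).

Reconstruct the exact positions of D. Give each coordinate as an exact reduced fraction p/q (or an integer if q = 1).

D = (4, -22/3)

1. D_x = 4  [DC · FE = 1210/9 ∩ 2·signedArea(DCB) = 246/5]
2. D_y = -22/3  [DC · FE = 1210/9 ∩ 2·signedArea(DCB) = 246/5]
   → D = (4, -22/3)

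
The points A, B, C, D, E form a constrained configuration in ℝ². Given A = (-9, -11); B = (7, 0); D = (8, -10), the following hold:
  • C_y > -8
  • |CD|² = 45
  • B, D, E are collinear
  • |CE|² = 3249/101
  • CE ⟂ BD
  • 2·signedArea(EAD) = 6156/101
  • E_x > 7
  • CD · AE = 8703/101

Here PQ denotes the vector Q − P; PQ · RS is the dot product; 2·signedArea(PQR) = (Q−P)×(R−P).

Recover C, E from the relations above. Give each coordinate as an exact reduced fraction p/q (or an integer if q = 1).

1. E_x = 772/101  [B, D, E are collinear ∩ 2·signedArea(EAD) = 6156/101]
2. E_y = -650/101  [B, D, E are collinear ∩ 2·signedArea(EAD) = 6156/101]
   → E = (772/101, -650/101)
3. C_x = 2  [CD · AE = 8703/101 ∩ CE ⟂ BD]
4. C_y = -7  [CD · AE = 8703/101 ∩ CE ⟂ BD]
   → C = (2, -7)

C = (2, -7)
E = (772/101, -650/101)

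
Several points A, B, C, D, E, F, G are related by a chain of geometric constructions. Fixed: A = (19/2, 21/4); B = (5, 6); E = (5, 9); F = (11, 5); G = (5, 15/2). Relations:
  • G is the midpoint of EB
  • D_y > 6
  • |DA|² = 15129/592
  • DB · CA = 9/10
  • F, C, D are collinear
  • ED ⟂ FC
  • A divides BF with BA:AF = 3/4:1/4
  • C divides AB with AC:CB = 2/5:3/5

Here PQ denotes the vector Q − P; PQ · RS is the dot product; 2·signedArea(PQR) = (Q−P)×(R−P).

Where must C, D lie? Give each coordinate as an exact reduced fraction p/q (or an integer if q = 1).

1. C_x = 77/10  [C divides AB with AC:CB = 2/5:3/5]
2. C_y = 111/20  [C divides AB with AC:CB = 2/5:3/5]
   → C = (77/10, 111/20)
3. D_x = 167/37  [F, C, D are collinear ∩ ED ⟂ FC]
4. D_y = 225/37  [F, C, D are collinear ∩ ED ⟂ FC]
   → D = (167/37, 225/37)

C = (77/10, 111/20)
D = (167/37, 225/37)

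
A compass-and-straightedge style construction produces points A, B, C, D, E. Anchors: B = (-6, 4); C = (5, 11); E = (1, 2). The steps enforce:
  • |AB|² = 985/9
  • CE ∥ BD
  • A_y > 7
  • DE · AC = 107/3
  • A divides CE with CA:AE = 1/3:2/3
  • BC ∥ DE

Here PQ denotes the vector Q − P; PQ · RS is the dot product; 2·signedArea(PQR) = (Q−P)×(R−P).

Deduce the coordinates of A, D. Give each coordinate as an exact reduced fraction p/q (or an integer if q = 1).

A = (11/3, 8)
D = (-10, -5)

1. A_x = 11/3  [A divides CE with CA:AE = 1/3:2/3]
2. A_y = 8  [A divides CE with CA:AE = 1/3:2/3]
   → A = (11/3, 8)
3. D_x = -10  [BC ∥ DE ∩ CE ∥ BD]
4. D_y = -5  [BC ∥ DE ∩ CE ∥ BD]
   → D = (-10, -5)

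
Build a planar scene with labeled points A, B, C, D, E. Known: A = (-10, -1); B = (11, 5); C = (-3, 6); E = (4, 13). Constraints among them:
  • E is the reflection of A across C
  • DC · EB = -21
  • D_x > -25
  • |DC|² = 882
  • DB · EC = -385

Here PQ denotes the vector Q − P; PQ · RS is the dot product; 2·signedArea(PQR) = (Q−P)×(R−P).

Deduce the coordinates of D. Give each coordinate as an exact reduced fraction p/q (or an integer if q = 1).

D = (-24, -15)

1. D_x = -24  [DC · EB = -21 ∩ DB · EC = -385]
2. D_y = -15  [DC · EB = -21 ∩ DB · EC = -385]
   → D = (-24, -15)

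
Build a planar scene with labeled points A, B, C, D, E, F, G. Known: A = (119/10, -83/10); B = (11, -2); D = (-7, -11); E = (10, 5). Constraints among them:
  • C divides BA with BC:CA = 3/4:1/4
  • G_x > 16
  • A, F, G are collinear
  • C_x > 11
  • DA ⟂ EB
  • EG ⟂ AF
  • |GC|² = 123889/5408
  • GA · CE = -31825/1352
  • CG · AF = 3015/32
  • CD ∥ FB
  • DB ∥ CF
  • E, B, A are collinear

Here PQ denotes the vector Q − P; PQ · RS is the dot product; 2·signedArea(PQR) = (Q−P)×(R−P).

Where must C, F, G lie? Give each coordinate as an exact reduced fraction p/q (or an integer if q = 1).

1. C_x = 467/40  [C divides BA with BC:CA = 3/4:1/4]
2. C_y = -269/40  [C divides BA with BC:CA = 3/4:1/4]
   → C = (467/40, -269/40)
3. F_x = 1187/40  [CD ∥ FB ∩ DB ∥ CF]
4. F_y = 91/40  [CD ∥ FB ∩ DB ∥ CF]
   → F = (1187/40, 91/40)
5. G_x = 13808/845  [A, F, G are collinear ∩ EG ⟂ AF]
6. G_y = -4781/845  [A, F, G are collinear ∩ EG ⟂ AF]
   → G = (13808/845, -4781/845)

C = (467/40, -269/40)
F = (1187/40, 91/40)
G = (13808/845, -4781/845)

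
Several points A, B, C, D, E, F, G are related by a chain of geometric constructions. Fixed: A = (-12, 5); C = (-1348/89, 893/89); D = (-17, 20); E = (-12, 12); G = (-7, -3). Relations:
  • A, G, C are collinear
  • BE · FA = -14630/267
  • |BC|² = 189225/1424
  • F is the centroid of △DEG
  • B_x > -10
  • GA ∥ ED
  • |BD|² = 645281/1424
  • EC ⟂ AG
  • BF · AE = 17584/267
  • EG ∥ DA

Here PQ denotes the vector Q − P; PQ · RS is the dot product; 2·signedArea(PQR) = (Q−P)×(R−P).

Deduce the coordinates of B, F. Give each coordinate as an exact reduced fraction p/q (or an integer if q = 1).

1. F_x = -12  [F is the centroid of △DEG]
2. F_y = 29/3  [F is the centroid of △DEG]
   → F = (-12, 29/3)
3. B_y = 23/89  [BF · AE = 17584/267]
4. B_x = -3217/356  [|BC|² = 189225/1424]
   → B = (-3217/356, 23/89)

B = (-3217/356, 23/89)
F = (-12, 29/3)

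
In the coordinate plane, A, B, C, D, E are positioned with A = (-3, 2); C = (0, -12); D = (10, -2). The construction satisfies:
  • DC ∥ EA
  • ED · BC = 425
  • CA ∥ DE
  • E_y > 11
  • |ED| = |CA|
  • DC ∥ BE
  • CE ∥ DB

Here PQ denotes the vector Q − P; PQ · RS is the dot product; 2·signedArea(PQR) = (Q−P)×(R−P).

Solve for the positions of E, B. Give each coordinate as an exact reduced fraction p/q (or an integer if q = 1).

B = (17, 22)
E = (7, 12)

1. E_x = 7  [DC ∥ EA ∩ CA ∥ DE]
2. E_y = 12  [DC ∥ EA ∩ CA ∥ DE]
   → E = (7, 12)
3. B_x = 17  [DC ∥ BE ∩ CE ∥ DB]
4. B_y = 22  [DC ∥ BE ∩ CE ∥ DB]
   → B = (17, 22)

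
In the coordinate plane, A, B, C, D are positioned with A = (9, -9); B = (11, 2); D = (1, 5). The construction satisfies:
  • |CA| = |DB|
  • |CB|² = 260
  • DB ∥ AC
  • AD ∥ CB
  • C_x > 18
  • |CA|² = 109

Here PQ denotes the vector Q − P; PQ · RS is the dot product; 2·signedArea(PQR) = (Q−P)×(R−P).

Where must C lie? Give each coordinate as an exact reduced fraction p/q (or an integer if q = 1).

C = (19, -12)

1. C_x = 19  [AD ∥ CB ∩ DB ∥ AC]
2. C_y = -12  [AD ∥ CB ∩ DB ∥ AC]
   → C = (19, -12)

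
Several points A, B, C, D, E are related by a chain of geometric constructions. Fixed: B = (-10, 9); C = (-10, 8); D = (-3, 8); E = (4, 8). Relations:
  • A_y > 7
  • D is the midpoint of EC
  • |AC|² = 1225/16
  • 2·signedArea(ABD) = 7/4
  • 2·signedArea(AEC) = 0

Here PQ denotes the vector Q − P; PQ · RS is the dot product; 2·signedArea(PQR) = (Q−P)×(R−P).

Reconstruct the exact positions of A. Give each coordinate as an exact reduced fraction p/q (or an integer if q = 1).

A = (-5/4, 8)

1. A_x = -5/4  [2·signedArea(AEC) = 0 ∩ 2·signedArea(ABD) = 7/4]
2. A_y = 8  [2·signedArea(AEC) = 0 ∩ 2·signedArea(ABD) = 7/4]
   → A = (-5/4, 8)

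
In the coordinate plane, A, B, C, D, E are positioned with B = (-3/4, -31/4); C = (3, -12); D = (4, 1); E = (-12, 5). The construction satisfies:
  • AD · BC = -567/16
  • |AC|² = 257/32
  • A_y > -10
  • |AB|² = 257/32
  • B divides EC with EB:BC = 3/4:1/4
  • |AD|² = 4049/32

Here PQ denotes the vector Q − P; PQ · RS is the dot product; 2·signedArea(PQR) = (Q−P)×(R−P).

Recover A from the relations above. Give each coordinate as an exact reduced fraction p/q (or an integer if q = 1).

A = (9/8, -79/8)

1. A_x = 9/8  [line -15/4·x + 17/4·y + 739/16 = 0 ∩ |AC|² = 257/32]
2. A_y = -79/8  [line -15/4·x + 17/4·y + 739/16 = 0 ∩ |AC|² = 257/32]
   → A = (9/8, -79/8)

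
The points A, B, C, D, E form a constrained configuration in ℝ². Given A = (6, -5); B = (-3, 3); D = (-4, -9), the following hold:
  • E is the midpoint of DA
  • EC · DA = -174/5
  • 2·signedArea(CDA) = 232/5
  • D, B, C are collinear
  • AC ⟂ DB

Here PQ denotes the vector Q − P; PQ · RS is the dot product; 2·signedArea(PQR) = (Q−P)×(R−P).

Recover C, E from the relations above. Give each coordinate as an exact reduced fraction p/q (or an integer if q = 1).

1. C_x = -18/5  [D, B, C are collinear ∩ AC ⟂ DB]
2. C_y = -21/5  [D, B, C are collinear ∩ AC ⟂ DB]
   → C = (-18/5, -21/5)
3. E_x = 1  [E is the midpoint of DA]
4. E_y = -7  [E is the midpoint of DA]
   → E = (1, -7)

C = (-18/5, -21/5)
E = (1, -7)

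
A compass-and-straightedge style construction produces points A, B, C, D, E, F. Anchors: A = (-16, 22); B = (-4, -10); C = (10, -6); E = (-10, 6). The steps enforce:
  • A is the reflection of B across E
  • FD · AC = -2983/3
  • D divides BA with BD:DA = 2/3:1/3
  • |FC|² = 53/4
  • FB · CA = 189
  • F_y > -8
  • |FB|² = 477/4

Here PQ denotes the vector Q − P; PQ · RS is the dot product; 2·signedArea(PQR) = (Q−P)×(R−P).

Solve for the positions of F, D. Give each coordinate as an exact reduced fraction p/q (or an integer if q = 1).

1. F_x = 13/2  [line 26·x + -28·y + -365 = 0 ∩ |FB|² = 477/4]
2. F_y = -7  [line 26·x + -28·y + -365 = 0 ∩ |FB|² = 477/4]
   → F = (13/2, -7)
3. D_x = -12  [FD · AC = -2983/3 ∩ D divides BA with BD:DA = 2/3:1/3]
4. D_y = 34/3  [FD · AC = -2983/3 ∩ D divides BA with BD:DA = 2/3:1/3]
   → D = (-12, 34/3)

D = (-12, 34/3)
F = (13/2, -7)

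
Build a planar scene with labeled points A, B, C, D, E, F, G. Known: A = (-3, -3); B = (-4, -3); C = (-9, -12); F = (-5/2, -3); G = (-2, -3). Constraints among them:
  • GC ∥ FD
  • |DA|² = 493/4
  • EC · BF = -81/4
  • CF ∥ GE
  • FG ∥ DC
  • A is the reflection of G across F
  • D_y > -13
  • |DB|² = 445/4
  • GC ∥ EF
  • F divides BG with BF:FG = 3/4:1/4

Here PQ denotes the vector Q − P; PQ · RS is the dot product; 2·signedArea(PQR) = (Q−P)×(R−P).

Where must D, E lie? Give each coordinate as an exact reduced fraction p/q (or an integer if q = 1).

1. D_x = -19/2  [FG ∥ DC ∩ GC ∥ FD]
2. D_y = -12  [FG ∥ DC ∩ GC ∥ FD]
   → D = (-19/2, -12)
3. E_x = 9/2  [GC ∥ EF ∩ CF ∥ GE]
4. E_y = 6  [GC ∥ EF ∩ CF ∥ GE]
   → E = (9/2, 6)

D = (-19/2, -12)
E = (9/2, 6)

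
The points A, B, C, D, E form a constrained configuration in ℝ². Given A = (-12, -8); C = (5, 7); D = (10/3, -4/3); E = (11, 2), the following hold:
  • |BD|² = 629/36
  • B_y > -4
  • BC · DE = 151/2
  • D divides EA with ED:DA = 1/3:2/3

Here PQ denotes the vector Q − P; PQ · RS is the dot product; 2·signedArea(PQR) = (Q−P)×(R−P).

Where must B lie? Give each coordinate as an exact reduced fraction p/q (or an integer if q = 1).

1. B_x = -1/2  [line -23/3·x + -10/3·y + -83/6 = 0 ∩ |BD|² = 629/36]
2. B_y = -3  [line -23/3·x + -10/3·y + -83/6 = 0 ∩ |BD|² = 629/36]
   → B = (-1/2, -3)

B = (-1/2, -3)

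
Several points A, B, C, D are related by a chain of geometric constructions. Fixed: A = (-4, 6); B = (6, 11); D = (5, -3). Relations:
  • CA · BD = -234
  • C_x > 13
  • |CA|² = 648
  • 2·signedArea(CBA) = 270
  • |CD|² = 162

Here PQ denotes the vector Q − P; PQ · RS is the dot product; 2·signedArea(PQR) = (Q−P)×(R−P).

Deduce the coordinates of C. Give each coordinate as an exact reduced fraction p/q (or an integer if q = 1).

1. C_x = 14  [2·signedArea(CBA) = 270 ∩ CA · BD = -234]
2. C_y = -12  [2·signedArea(CBA) = 270 ∩ CA · BD = -234]
   → C = (14, -12)

C = (14, -12)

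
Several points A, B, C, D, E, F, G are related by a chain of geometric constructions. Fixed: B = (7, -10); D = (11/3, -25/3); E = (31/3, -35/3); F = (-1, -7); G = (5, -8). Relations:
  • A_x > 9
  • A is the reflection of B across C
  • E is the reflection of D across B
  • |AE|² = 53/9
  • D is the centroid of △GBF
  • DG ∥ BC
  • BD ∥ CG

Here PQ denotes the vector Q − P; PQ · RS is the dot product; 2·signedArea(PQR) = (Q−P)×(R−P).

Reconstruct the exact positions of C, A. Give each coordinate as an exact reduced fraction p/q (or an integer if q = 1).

1. C_x = 25/3  [BD ∥ CG ∩ DG ∥ BC]
2. C_y = -29/3  [BD ∥ CG ∩ DG ∥ BC]
   → C = (25/3, -29/3)
3. A_x = 29/3  [A is the reflection of B across C]
4. A_y = -28/3  [A is the reflection of B across C]
   → A = (29/3, -28/3)

A = (29/3, -28/3)
C = (25/3, -29/3)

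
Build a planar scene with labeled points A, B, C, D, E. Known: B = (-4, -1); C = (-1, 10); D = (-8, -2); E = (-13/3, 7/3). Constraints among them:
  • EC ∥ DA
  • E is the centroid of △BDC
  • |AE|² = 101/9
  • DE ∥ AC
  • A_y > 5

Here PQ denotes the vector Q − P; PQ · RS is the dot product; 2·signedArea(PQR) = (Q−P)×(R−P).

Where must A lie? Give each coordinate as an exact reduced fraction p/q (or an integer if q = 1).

1. A_x = -14/3  [DE ∥ AC ∩ EC ∥ DA]
2. A_y = 17/3  [DE ∥ AC ∩ EC ∥ DA]
   → A = (-14/3, 17/3)

A = (-14/3, 17/3)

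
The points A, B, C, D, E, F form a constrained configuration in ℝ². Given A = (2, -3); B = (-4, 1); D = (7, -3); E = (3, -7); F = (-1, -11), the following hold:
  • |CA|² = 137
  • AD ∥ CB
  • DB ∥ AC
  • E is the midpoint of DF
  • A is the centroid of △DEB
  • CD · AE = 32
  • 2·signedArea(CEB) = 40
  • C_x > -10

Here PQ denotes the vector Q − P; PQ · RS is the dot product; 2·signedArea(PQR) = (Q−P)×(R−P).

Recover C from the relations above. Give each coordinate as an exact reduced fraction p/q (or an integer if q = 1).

C = (-9, 1)

1. C_x = -9  [AD ∥ CB ∩ DB ∥ AC]
2. C_y = 1  [AD ∥ CB ∩ DB ∥ AC]
   → C = (-9, 1)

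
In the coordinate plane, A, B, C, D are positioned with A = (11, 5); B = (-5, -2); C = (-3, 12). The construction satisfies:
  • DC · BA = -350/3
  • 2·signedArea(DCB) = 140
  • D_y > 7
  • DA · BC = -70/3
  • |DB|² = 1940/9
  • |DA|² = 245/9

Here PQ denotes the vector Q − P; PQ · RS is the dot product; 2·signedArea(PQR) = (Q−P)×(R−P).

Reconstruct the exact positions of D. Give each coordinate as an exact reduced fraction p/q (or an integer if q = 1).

1. D_x = 19/3  [2·signedArea(DCB) = 140 ∩ DC · BA = -350/3]
2. D_y = 22/3  [2·signedArea(DCB) = 140 ∩ DC · BA = -350/3]
   → D = (19/3, 22/3)

D = (19/3, 22/3)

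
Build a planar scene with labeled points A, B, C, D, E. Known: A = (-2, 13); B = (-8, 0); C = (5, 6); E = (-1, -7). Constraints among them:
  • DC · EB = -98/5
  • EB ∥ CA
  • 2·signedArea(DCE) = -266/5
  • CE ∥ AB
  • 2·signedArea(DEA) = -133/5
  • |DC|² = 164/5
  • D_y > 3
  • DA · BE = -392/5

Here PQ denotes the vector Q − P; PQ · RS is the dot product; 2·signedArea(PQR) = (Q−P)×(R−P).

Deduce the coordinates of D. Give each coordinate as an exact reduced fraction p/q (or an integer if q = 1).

D = (-1/5, 18/5)

1. D_x = -1/5  [DC · EB = -98/5 ∩ 2·signedArea(DEA) = -133/5]
2. D_y = 18/5  [DC · EB = -98/5 ∩ 2·signedArea(DEA) = -133/5]
   → D = (-1/5, 18/5)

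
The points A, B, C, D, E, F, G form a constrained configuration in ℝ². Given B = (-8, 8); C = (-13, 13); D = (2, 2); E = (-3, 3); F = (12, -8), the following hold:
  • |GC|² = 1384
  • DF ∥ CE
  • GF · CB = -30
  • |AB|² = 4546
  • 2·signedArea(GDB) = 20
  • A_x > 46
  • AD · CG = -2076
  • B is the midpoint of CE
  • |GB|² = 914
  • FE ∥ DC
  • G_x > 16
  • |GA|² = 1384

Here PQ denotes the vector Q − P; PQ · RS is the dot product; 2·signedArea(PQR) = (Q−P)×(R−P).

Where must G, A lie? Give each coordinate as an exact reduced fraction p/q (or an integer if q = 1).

1. G_x = 17  [2·signedArea(GDB) = 20 ∩ GF · CB = -30]
2. G_y = -9  [2·signedArea(GDB) = 20 ∩ GF · CB = -30]
   → G = (17, -9)
3. A_x = 47  [line -30·x + 22·y + 2092 = 0 ∩ |GA|² = 1384]
4. A_y = -31  [line -30·x + 22·y + 2092 = 0 ∩ |GA|² = 1384]
   → A = (47, -31)

A = (47, -31)
G = (17, -9)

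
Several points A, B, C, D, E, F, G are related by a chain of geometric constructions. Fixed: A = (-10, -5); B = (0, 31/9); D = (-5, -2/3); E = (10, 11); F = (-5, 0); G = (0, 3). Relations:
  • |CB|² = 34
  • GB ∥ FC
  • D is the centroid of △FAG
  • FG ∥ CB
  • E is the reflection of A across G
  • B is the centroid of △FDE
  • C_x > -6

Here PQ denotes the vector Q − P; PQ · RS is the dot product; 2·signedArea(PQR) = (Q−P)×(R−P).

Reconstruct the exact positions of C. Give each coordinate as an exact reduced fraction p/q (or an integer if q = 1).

C = (-5, 4/9)

1. C_x = -5  [FG ∥ CB ∩ GB ∥ FC]
2. C_y = 4/9  [FG ∥ CB ∩ GB ∥ FC]
   → C = (-5, 4/9)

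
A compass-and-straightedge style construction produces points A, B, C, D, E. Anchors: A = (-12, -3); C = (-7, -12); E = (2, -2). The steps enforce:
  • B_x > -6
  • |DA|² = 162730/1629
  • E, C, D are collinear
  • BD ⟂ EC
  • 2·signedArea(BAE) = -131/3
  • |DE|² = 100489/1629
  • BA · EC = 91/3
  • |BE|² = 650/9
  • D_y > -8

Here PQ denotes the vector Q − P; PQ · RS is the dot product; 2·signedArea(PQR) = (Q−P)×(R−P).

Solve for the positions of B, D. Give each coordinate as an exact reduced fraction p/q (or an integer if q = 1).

1. B_x = -17/3  [2·signedArea(BAE) = -131/3 ∩ BA · EC = 91/3]
2. B_y = -17/3  [2·signedArea(BAE) = -131/3 ∩ BA · EC = 91/3]
   → B = (-17/3, -17/3)
3. D_x = -589/181  [E, C, D are collinear ∩ BD ⟂ EC]
4. D_y = -4256/543  [E, C, D are collinear ∩ BD ⟂ EC]
   → D = (-589/181, -4256/543)

B = (-17/3, -17/3)
D = (-589/181, -4256/543)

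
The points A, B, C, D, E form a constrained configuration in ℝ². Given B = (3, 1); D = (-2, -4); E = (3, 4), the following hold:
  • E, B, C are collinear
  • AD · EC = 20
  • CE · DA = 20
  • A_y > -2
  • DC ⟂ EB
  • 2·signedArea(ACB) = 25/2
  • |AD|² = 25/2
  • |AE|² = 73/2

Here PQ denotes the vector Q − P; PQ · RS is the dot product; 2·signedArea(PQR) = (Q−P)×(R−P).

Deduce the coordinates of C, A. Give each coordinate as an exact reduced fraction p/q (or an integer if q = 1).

A = (1/2, -3/2)
C = (3, -4)

1. C_x = 3  [E, B, C are collinear ∩ DC ⟂ EB]
2. C_y = -4  [E, B, C are collinear ∩ DC ⟂ EB]
   → C = (3, -4)
3. A_x = 1/2  [2·signedArea(ACB) = 25/2 ∩ CE · DA = 20]
4. A_y = -3/2  [2·signedArea(ACB) = 25/2 ∩ CE · DA = 20]
   → A = (1/2, -3/2)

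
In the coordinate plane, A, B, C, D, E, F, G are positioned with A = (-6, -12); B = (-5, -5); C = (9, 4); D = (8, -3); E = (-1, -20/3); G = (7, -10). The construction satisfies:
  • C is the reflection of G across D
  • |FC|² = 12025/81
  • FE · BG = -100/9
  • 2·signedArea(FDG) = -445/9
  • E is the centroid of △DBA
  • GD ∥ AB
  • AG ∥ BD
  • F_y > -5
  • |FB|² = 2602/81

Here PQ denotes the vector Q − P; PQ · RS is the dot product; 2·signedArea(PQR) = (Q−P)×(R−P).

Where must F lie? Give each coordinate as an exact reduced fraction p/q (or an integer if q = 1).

1. F_x = 2/3  [2·signedArea(FDG) = -445/9 ∩ FE · BG = -100/9]
2. F_y = -44/9  [2·signedArea(FDG) = -445/9 ∩ FE · BG = -100/9]
   → F = (2/3, -44/9)

F = (2/3, -44/9)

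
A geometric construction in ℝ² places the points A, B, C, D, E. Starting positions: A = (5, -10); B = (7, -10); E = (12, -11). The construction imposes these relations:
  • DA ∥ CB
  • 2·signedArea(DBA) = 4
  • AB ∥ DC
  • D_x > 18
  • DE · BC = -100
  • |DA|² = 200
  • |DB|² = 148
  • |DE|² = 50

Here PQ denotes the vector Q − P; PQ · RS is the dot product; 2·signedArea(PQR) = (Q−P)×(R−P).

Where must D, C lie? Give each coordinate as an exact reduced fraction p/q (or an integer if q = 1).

C = (21, -12)
D = (19, -12)

1. D_y = -12  [2·signedArea(DBA) = 4]
2. D_x = 19  [|DB|² = 148]
   → D = (19, -12)
3. C_x = 21  [DA ∥ CB ∩ AB ∥ DC]
4. C_y = -12  [DA ∥ CB ∩ AB ∥ DC]
   → C = (21, -12)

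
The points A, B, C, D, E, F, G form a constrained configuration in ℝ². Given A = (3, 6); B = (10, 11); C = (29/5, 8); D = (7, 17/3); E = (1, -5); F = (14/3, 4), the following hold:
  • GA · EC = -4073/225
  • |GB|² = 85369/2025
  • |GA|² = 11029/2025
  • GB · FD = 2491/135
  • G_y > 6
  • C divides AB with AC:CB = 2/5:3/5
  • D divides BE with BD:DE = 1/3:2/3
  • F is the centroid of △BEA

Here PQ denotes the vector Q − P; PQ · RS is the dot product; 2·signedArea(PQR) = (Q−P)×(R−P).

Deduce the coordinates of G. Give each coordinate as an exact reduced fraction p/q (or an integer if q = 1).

G = (79/15, 59/9)

1. G_x = 79/15  [GB · FD = 2491/135 ∩ GA · EC = -4073/225]
2. G_y = 59/9  [GB · FD = 2491/135 ∩ GA · EC = -4073/225]
   → G = (79/15, 59/9)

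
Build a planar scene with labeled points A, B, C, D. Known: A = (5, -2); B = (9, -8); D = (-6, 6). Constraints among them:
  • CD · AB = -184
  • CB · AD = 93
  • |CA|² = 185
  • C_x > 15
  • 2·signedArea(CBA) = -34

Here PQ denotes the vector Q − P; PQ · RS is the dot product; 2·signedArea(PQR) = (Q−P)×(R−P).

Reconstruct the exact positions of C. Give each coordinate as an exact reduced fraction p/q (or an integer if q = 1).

1. C_x = 16  [2·signedArea(CBA) = -34 ∩ CB · AD = 93]
2. C_y = -10  [2·signedArea(CBA) = -34 ∩ CB · AD = 93]
   → C = (16, -10)

C = (16, -10)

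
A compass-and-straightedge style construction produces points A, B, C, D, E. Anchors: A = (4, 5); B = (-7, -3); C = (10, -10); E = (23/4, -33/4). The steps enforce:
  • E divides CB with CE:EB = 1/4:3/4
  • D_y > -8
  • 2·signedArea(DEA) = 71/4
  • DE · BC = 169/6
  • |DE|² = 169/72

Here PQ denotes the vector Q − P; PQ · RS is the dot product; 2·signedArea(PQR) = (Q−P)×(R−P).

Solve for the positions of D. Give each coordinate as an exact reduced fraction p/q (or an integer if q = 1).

1. D_x = 13/3  [DE · BC = 169/6 ∩ 2·signedArea(DEA) = 71/4]
2. D_y = -23/3  [DE · BC = 169/6 ∩ 2·signedArea(DEA) = 71/4]
   → D = (13/3, -23/3)

D = (13/3, -23/3)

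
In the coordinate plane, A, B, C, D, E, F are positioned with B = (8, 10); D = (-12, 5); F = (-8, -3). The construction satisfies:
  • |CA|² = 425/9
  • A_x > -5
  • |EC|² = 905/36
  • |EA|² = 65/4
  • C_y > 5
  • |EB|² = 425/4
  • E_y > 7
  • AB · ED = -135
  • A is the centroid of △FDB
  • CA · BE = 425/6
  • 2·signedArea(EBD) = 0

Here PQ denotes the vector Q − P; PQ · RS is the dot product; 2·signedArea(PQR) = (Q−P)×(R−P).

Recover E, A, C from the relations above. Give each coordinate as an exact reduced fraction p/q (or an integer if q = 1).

A = (-4, 4)
C = (8/3, 17/3)
E = (-2, 15/2)

1. A_x = -4  [A is the centroid of △FDB]
2. A_y = 4  [A is the centroid of △FDB]
   → A = (-4, 4)
3. E_x = -2  [2·signedArea(EBD) = 0 ∩ AB · ED = -135]
4. E_y = 15/2  [2·signedArea(EBD) = 0 ∩ AB · ED = -135]
   → E = (-2, 15/2)
5. C_x = 8/3  [line 10·x + 5/2·y + -245/6 = 0 ∩ |CA|² = 425/9]
6. C_y = 17/3  [line 10·x + 5/2·y + -245/6 = 0 ∩ |CA|² = 425/9]
   → C = (8/3, 17/3)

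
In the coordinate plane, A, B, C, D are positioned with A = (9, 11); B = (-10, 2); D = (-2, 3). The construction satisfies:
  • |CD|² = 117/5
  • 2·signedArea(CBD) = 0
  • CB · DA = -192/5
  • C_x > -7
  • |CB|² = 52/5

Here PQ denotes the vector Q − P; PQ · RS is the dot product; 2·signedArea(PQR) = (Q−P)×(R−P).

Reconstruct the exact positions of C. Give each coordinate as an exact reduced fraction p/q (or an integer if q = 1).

C = (-34/5, 12/5)

1. C_x = -34/5  [2·signedArea(CBD) = 0 ∩ CB · DA = -192/5]
2. C_y = 12/5  [2·signedArea(CBD) = 0 ∩ CB · DA = -192/5]
   → C = (-34/5, 12/5)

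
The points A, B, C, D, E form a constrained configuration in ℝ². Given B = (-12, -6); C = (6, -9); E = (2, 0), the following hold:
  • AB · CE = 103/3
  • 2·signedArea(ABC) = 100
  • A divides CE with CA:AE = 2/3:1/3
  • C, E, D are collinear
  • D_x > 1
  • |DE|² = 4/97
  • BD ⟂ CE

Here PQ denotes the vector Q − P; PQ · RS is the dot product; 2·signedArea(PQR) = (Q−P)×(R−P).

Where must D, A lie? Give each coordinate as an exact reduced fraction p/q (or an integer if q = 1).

1. D_x = 186/97  [C, E, D are collinear ∩ BD ⟂ CE]
2. D_y = 18/97  [C, E, D are collinear ∩ BD ⟂ CE]
   → D = (186/97, 18/97)
3. A_x = 10/3  [A divides CE with CA:AE = 2/3:1/3]
4. A_y = -3  [A divides CE with CA:AE = 2/3:1/3]
   → A = (10/3, -3)

A = (10/3, -3)
D = (186/97, 18/97)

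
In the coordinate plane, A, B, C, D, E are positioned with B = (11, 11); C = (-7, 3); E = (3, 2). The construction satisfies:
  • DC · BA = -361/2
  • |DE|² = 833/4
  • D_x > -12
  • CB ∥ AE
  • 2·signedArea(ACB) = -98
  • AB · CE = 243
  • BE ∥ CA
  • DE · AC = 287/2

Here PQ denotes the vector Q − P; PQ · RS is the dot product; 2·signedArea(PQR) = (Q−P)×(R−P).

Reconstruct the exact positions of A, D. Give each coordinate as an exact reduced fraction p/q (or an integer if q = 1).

1. A_x = -15  [CB ∥ AE ∩ BE ∥ CA]
2. A_y = -6  [CB ∥ AE ∩ BE ∥ CA]
   → A = (-15, -6)
3. D_x = -11  [DC · BA = -361/2 ∩ DE · AC = 287/2]
4. D_y = -3/2  [DC · BA = -361/2 ∩ DE · AC = 287/2]
   → D = (-11, -3/2)

A = (-15, -6)
D = (-11, -3/2)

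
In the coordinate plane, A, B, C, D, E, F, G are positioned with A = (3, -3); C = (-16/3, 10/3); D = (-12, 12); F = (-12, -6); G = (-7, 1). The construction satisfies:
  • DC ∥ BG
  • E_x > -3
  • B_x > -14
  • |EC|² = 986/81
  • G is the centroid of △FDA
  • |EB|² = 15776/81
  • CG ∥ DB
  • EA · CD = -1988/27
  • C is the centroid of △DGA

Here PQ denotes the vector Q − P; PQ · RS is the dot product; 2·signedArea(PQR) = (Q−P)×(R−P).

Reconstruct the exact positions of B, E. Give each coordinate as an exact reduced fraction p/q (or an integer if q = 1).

1. B_x = -41/3  [DC ∥ BG ∩ CG ∥ DB]
2. B_y = 29/3  [DC ∥ BG ∩ CG ∥ DB]
   → B = (-41/3, 29/3)
3. E_x = -23/9  [line 20/3·x + -26/3·y + 746/27 = 0 ∩ |EB|² = 15776/81]
4. E_y = 11/9  [line 20/3·x + -26/3·y + 746/27 = 0 ∩ |EB|² = 15776/81]
   → E = (-23/9, 11/9)

B = (-41/3, 29/3)
E = (-23/9, 11/9)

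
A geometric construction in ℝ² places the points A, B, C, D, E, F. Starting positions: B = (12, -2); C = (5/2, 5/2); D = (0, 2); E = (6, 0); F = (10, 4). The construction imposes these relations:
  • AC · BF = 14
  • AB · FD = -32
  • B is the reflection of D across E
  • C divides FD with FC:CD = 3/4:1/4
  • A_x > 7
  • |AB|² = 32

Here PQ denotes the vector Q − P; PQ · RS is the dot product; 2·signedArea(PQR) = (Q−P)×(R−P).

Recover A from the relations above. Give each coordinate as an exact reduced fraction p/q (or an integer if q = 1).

1. A_x = 8  [AB · FD = -32 ∩ AC · BF = 14]
2. A_y = 2  [AB · FD = -32 ∩ AC · BF = 14]
   → A = (8, 2)

A = (8, 2)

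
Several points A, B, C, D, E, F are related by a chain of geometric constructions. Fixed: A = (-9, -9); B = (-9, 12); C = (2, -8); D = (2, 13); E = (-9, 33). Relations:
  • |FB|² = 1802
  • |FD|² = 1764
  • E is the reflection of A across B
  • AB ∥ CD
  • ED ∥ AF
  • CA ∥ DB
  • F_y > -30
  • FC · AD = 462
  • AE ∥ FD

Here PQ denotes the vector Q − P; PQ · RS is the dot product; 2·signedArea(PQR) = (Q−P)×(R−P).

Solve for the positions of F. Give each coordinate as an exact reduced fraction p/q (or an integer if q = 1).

F = (2, -29)

1. F_x = 2  [AE ∥ FD ∩ ED ∥ AF]
2. F_y = -29  [AE ∥ FD ∩ ED ∥ AF]
   → F = (2, -29)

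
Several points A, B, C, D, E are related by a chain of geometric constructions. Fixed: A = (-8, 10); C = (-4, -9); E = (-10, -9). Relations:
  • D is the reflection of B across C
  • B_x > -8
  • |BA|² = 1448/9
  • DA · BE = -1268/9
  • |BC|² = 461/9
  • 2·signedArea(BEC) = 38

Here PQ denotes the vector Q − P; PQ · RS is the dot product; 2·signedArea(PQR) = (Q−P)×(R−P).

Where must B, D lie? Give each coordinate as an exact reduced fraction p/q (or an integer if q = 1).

B = (-22/3, -8/3)
D = (-2/3, -46/3)

1. B_y = -8/3  [2·signedArea(BEC) = 38]
2. B_x = -22/3  [|BA|² = 1448/9]
   → B = (-22/3, -8/3)
3. D_x = -2/3  [D is the reflection of B across C]
4. D_y = -46/3  [D is the reflection of B across C]
   → D = (-2/3, -46/3)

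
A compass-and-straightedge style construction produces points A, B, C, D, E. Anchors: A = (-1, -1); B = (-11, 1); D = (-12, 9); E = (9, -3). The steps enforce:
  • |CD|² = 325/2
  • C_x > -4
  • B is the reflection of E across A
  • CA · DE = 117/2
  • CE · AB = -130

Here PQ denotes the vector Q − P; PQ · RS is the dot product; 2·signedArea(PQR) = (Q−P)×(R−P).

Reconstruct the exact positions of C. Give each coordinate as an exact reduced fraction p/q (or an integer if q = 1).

1. C_x = -7/2  [CE · AB = -130 ∩ CA · DE = 117/2]
2. C_y = -1/2  [CE · AB = -130 ∩ CA · DE = 117/2]
   → C = (-7/2, -1/2)

C = (-7/2, -1/2)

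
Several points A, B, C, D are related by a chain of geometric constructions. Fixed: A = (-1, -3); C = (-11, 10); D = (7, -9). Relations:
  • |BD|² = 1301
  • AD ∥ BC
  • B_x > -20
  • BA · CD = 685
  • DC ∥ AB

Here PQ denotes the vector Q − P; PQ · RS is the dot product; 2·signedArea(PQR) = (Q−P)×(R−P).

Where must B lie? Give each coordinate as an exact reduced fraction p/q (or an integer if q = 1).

B = (-19, 16)

1. B_x = -19  [AD ∥ BC ∩ DC ∥ AB]
2. B_y = 16  [AD ∥ BC ∩ DC ∥ AB]
   → B = (-19, 16)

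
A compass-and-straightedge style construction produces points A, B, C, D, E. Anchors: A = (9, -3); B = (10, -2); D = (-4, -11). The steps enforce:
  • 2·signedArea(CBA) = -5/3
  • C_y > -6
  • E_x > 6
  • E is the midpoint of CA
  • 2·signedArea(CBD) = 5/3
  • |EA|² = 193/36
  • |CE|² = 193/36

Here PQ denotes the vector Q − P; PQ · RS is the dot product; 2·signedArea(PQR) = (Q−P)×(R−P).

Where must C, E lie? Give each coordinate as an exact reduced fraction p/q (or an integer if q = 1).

C = (5, -16/3)
E = (7, -25/6)

1. C_x = 5  [2·signedArea(CBD) = 5/3 ∩ 2·signedArea(CBA) = -5/3]
2. C_y = -16/3  [2·signedArea(CBD) = 5/3 ∩ 2·signedArea(CBA) = -5/3]
   → C = (5, -16/3)
3. E_x = 7  [E is the midpoint of CA]
4. E_y = -25/6  [E is the midpoint of CA]
   → E = (7, -25/6)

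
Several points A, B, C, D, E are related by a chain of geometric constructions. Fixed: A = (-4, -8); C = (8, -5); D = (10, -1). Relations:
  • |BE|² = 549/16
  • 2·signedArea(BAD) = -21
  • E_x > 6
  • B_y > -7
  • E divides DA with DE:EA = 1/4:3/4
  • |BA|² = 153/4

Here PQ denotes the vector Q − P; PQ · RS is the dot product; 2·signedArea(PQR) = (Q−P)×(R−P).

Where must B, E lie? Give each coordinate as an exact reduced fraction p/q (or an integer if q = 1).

B = (2, -13/2)
E = (13/2, -11/4)

1. B_x = 2  [line -7·x + 14·y + 105 = 0 ∩ |BA|² = 153/4]
2. B_y = -13/2  [line -7·x + 14·y + 105 = 0 ∩ |BA|² = 153/4]
   → B = (2, -13/2)
3. E_x = 13/2  [E divides DA with DE:EA = 1/4:3/4]
4. E_y = -11/4  [E divides DA with DE:EA = 1/4:3/4]
   → E = (13/2, -11/4)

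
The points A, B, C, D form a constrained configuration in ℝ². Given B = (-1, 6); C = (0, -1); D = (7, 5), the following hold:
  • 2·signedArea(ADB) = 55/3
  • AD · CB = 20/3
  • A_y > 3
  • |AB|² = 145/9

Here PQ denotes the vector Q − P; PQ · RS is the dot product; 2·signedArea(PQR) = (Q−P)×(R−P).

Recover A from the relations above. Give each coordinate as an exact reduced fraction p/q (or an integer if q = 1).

1. A_x = 2  [AD · CB = 20/3 ∩ 2·signedArea(ADB) = 55/3]
2. A_y = 10/3  [AD · CB = 20/3 ∩ 2·signedArea(ADB) = 55/3]
   → A = (2, 10/3)

A = (2, 10/3)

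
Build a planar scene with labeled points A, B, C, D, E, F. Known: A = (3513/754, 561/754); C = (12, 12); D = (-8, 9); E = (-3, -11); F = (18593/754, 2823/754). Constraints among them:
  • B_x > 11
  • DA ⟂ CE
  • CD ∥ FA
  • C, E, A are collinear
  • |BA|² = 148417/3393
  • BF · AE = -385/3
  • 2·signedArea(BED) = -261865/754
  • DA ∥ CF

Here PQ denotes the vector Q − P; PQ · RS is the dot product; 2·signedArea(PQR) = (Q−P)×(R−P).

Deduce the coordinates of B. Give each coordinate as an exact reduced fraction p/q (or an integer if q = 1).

1. B_x = 25379/2262  [2·signedArea(BED) = -261865/754 ∩ BF · AE = -385/3]
2. B_y = 3577/2262  [2·signedArea(BED) = -261865/754 ∩ BF · AE = -385/3]
   → B = (25379/2262, 3577/2262)

B = (25379/2262, 3577/2262)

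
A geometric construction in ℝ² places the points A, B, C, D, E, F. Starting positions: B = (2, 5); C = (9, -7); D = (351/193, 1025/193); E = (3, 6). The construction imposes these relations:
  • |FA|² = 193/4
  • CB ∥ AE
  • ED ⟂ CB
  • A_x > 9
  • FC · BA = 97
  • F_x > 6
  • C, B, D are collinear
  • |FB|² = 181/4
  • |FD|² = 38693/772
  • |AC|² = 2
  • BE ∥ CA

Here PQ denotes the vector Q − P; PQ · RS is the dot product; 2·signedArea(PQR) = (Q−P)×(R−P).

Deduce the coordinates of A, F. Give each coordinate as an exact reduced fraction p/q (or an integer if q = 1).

A = (10, -6)
F = (13/2, 0)

1. A_x = 10  [CB ∥ AE ∩ BE ∥ CA]
2. A_y = -6  [CB ∥ AE ∩ BE ∥ CA]
   → A = (10, -6)
3. F_x = 13/2  [line -8·x + 11·y + 52 = 0 ∩ |FD|² = 38693/772]
4. F_y = 0  [line -8·x + 11·y + 52 = 0 ∩ |FD|² = 38693/772]
   → F = (13/2, 0)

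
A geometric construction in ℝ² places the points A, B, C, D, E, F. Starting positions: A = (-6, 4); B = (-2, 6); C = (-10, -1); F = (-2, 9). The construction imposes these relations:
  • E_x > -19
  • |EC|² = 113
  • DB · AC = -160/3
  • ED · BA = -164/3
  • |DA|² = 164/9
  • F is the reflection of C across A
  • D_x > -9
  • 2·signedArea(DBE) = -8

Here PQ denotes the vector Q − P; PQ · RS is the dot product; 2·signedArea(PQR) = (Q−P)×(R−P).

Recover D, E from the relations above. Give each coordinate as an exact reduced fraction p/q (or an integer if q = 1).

D = (-26/3, 2/3)
E = (-18, -8)

1. D_x = -26/3  [line 4·x + 5·y + 94/3 = 0 ∩ |DA|² = 164/9]
2. D_y = 2/3  [line 4·x + 5·y + 94/3 = 0 ∩ |DA|² = 164/9]
   → D = (-26/3, 2/3)
3. E_x = -18  [2·signedArea(DBE) = -8 ∩ ED · BA = -164/3]
4. E_y = -8  [2·signedArea(DBE) = -8 ∩ ED · BA = -164/3]
   → E = (-18, -8)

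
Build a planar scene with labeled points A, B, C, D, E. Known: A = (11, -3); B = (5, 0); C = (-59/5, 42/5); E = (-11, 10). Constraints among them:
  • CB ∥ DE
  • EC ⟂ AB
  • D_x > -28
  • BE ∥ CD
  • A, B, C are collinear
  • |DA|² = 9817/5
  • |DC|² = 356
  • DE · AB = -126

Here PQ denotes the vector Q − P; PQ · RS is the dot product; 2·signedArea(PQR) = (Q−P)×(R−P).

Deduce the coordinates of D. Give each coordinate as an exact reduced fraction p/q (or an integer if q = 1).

D = (-139/5, 92/5)

1. D_x = -139/5  [CB ∥ DE ∩ BE ∥ CD]
2. D_y = 92/5  [CB ∥ DE ∩ BE ∥ CD]
   → D = (-139/5, 92/5)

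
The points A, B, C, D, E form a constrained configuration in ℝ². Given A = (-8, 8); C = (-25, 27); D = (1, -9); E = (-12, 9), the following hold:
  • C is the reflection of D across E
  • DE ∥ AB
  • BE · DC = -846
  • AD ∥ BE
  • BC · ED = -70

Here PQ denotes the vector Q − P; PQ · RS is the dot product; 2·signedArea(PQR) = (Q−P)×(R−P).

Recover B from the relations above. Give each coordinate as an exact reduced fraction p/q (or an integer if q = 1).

1. B_x = -21  [AD ∥ BE ∩ DE ∥ AB]
2. B_y = 26  [AD ∥ BE ∩ DE ∥ AB]
   → B = (-21, 26)

B = (-21, 26)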